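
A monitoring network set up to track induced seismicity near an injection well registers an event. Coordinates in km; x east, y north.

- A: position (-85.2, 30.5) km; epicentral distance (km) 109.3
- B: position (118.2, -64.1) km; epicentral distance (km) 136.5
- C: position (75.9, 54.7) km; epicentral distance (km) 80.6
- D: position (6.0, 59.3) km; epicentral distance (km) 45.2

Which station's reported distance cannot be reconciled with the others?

A

Solve using three stations at a time. Using B, C, D (subtract circle equations pairwise → linear system) gives (x, y) ≈ (6.3, 14.1).
Distances from that point to each station vs reported:
  A: calculated 92.9 vs reported 109.3 → residual 16.4 km
  B: calculated 136.5 vs reported 136.5 → residual 0.0 km
  C: calculated 80.6 vs reported 80.6 → residual 0.0 km
  D: calculated 45.2 vs reported 45.2 → residual 0.0 km
B, C, D are mutually consistent (residuals ≈ 0); A is off by 16.4 km.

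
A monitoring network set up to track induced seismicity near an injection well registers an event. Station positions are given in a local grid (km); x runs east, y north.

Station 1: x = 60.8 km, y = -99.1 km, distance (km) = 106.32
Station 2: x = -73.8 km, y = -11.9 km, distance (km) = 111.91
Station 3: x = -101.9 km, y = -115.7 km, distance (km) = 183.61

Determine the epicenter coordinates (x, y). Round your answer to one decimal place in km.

Circle about each station: (x − 60.8)² + (y + 99.1)² = 106.32²; (x + 73.8)² + (y + 11.9)² = 111.91²; (x + 101.9)² + (y + 115.7)² = 183.61².
Subtracting pairs of circle equations eliminates x²+y² and gives linear equations (the radical axes):
-269.2 x + 174.4 y = -9149.31
-325.4 x − 33.2 y = -12156.04
Solving the 2×2 system: x ≈ 36.9, y ≈ 4.5 km.

36.9 km east, 4.5 km north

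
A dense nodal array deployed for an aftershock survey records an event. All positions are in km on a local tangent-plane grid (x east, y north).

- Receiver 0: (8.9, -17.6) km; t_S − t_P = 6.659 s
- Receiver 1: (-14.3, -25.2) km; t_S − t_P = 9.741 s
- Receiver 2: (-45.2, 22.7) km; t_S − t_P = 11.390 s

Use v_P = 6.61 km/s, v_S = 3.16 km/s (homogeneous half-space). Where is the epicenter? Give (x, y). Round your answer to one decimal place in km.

Distance from S−P lag: d = Δt · v_P v_S / (v_P − v_S) = Δt · (6.61·3.16)/(6.61−3.16) ≈ 6.0544·Δt.
So d_Receiver 0 = 40.32, d_Receiver 1 = 58.98, d_Receiver 2 = 68.96 km.
Circle about each station: (x − 8.9)² + (y + 17.6)² = 40.32²; (x + 14.3)² + (y + 25.2)² = 58.98²; (x + 45.2)² + (y − 22.7)² = 68.96².
Subtracting pairs of circle equations eliminates x²+y² and gives linear equations (the radical axes):
-46.4 x − 15.2 y = -1402.38
-108.2 x + 80.6 y = -960.42
Solving the 2×2 system: x ≈ 23.7, y ≈ 19.9 km.
Check against Receiver 0 (with the unrounded x, y): √((x − 8.9)²+(y + 17.6)²) = 40.32 ≈ 40.32 km. ✓

(23.7, 19.9)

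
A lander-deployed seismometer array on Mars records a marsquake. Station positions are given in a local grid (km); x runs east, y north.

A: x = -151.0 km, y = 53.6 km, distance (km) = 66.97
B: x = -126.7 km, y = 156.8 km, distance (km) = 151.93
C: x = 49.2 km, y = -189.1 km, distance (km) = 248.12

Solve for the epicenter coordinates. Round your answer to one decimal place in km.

x ≈ -103.2 km, y ≈ 6.7 km

Circle about each station: (x + 151.0)² + (y − 53.6)² = 66.97²; (x + 126.7)² + (y − 156.8)² = 151.93²; (x − 49.2)² + (y + 189.1)² = 248.12².
Subtracting the A equation from the B and C equations removes the quadratic terms:
48.6 x + 206.4 y = -3632.57
400.4 x − 485.4 y = -44573.06
Solving the 2×2 system: x ≈ -103.2, y ≈ 6.7 km.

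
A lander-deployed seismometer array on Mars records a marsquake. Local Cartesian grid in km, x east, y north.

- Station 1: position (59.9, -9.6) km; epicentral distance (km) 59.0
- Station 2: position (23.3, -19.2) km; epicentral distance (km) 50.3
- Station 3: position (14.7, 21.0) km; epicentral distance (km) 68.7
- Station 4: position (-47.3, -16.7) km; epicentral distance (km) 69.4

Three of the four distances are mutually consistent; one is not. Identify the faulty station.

Station 2

Solve using three stations at a time. Using Station 1, Station 3, Station 4 (subtract circle equations pairwise → linear system) gives (x, y) ≈ (14.8, -47.7).
Distances from that point to each station vs reported:
  Station 1: calculated 59.1 vs reported 59.0 → residual 0.1 km
  Station 2: calculated 29.8 vs reported 50.3 → residual 20.5 km
  Station 3: calculated 68.7 vs reported 68.7 → residual 0.0 km
  Station 4: calculated 69.4 vs reported 69.4 → residual 0.0 km
Station 1, Station 3, Station 4 are mutually consistent (residuals ≈ 0); Station 2 is off by 20.5 km.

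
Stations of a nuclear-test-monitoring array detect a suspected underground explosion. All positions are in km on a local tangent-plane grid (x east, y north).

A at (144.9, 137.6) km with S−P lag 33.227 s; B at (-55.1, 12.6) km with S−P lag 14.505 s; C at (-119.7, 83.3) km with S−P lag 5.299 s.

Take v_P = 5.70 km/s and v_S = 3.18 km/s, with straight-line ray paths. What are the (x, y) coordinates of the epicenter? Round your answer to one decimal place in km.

Distance from S−P lag: d = Δt · v_P v_S / (v_P − v_S) = Δt · (5.70·3.18)/(5.70−3.18) ≈ 7.1929·Δt.
So d_A = 239.00, d_B = 104.33, d_C = 38.11 km.
Circle about each station: (x − 144.9)² + (y − 137.6)² = 239.00²; (x + 55.1)² + (y − 12.6)² = 104.33²; (x + 119.7)² + (y − 83.3)² = 38.11².
Subtracting the A equation from the B and C equations removes the quadratic terms:
-400.0 x − 250.0 y = 9501.25
-529.2 x − 108.6 y = 37005.84
Solving the 2×2 system: x ≈ -92.5, y ≈ 110.0 km.

x ≈ -92.5 km, y ≈ 110.0 km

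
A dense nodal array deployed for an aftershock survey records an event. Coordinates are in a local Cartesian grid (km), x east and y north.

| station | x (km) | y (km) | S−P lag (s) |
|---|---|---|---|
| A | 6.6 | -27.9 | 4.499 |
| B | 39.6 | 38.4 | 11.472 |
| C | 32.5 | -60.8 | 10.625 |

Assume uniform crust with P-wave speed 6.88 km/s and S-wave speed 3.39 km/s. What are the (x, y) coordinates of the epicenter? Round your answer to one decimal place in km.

x ≈ -18.6 km, y ≈ -11.5 km

Distance from S−P lag: d = Δt · v_P v_S / (v_P − v_S) = Δt · (6.88·3.39)/(6.88−3.39) ≈ 6.6829·Δt.
So d_A = 30.07, d_B = 76.67, d_C = 71.01 km.
Circle about each station: (x − 6.6)² + (y + 27.9)² = 30.07²; (x − 39.6)² + (y − 38.4)² = 76.67²; (x − 32.5)² + (y + 60.8)² = 71.01².
Subtracting the A equation from the B and C equations removes the quadratic terms:
66.0 x + 132.6 y = -2753.33
51.8 x − 65.8 y = -207.30
Solving the 2×2 system: x ≈ -18.6, y ≈ -11.5 km.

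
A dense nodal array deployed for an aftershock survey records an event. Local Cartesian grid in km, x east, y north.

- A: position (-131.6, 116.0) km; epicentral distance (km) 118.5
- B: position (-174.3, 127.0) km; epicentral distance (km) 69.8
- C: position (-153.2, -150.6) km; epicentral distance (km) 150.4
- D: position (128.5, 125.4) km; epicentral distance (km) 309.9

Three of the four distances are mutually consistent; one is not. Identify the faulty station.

B

Solve using three stations at a time. Using A, C, D (subtract circle equations pairwise → linear system) gives (x, y) ≈ (-154.8, -0.2).
Distances from that point to each station vs reported:
  A: calculated 118.5 vs reported 118.5 → residual 0.0 km
  B: calculated 128.7 vs reported 69.8 → residual 58.9 km
  C: calculated 150.4 vs reported 150.4 → residual 0.0 km
  D: calculated 309.9 vs reported 309.9 → residual 0.0 km
A, C, D are mutually consistent (residuals ≈ 0); B is off by 58.9 km.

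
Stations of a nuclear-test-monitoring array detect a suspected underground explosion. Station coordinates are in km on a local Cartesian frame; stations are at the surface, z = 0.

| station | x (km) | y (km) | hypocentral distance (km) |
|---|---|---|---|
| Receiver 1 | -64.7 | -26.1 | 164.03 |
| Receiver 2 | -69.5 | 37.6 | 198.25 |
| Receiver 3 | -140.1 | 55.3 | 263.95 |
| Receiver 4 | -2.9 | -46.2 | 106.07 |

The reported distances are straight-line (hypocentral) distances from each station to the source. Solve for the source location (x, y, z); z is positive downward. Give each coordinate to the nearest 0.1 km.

(78.4, -80.6, 58.8)

Each station gives a sphere (x−x_i)² + (y−y_i)² + z² = d_i² (stations at z=0).
Subtracting the Receiver 1 sphere from Receiver 2 and Receiver 3: z² cancels, leaving linear equations in x and y:
-9.6 x + 127.4 y = -11020.51
-150.8 x + 162.8 y = -24944.96
Solving: x ≈ 78.409, y ≈ -80.595 km (keep extra digits for the depth step; rounded: 78.4, -80.6).
Then from the Receiver 1 sphere: z² = 164.03² − (x + 64.7)² − (y + 26.1)² with x = 78.409, y = -80.595, so z ≈ 58.787 ≈ 58.8 km.
Check against Receiver 4 (with the unrounded solution): distance 106.07 ≈ 106.07 km. ✓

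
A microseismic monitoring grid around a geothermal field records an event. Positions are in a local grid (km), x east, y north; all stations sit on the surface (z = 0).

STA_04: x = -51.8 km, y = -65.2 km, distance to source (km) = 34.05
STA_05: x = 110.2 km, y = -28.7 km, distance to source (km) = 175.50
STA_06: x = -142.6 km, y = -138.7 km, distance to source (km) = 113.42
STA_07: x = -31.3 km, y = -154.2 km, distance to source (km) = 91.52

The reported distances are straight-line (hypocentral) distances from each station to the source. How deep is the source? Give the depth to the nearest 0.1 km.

Each station gives a sphere (x−x_i)² + (y−y_i)² + z² = d_i² (stations at z=0).
Subtracting the STA_04 sphere from STA_05 and STA_06: z² cancels, leaving linear equations in x and y:
324.0 x + 73.0 y = -23607.40
-181.6 x − 147.0 y = 20933.48
Solving: x ≈ -56.505, y ≈ -72.600 km (keep extra digits for the depth step; rounded: -56.5, -72.6).
Then from the STA_04 sphere: z² = 34.05² − (x + 51.8)² − (y + 65.2)² with x = -56.505, y = -72.600, so z ≈ 32.901 ≈ 32.9 km.

32.9 km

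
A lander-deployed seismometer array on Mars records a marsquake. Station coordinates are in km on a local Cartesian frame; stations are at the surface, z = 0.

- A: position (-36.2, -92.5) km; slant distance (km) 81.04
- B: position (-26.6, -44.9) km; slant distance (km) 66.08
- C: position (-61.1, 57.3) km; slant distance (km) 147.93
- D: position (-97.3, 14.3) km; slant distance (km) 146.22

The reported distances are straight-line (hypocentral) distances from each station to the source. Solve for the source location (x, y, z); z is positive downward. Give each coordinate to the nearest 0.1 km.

Each station gives a sphere (x−x_i)² + (y−y_i)² + z² = d_i² (stations at z=0).
Subtracting the A sphere from B and C: z² cancels, leaving linear equations in x and y:
19.2 x + 95.2 y = -4942.20
-49.8 x + 299.6 y = -18165.99
Solving: x ≈ 23.703, y ≈ -56.694 km (keep extra digits for the depth step; rounded: 23.7, -56.7).
Then from the A sphere: z² = 81.04² − (x + 36.2)² − (y + 92.5)² with x = 23.703, y = -56.694, so z ≈ 41.195 ≈ 41.2 km.

x ≈ 23.7 km, y ≈ -56.7 km, depth ≈ 41.2 km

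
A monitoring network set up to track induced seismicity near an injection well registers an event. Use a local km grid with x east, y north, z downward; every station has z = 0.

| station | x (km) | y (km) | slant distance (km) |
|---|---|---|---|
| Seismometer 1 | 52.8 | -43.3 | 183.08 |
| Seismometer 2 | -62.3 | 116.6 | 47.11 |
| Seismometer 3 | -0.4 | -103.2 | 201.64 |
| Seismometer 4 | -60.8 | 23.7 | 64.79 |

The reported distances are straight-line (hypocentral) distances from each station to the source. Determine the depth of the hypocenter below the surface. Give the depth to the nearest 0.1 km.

24.7 km

Each station gives a sphere (x−x_i)² + (y−y_i)² + z² = d_i² (stations at z=0).
Subtracting the Seismometer 1 sphere from Seismometer 2 and Seismometer 3: z² cancels, leaving linear equations in x and y:
-230.2 x + 319.8 y = 44113.05
-106.4 x − 119.8 y = -1152.73
Solving: x ≈ -79.801, y ≈ 80.497 km (keep extra digits for the depth step; rounded: -79.8, 80.5).
Then from the Seismometer 1 sphere: z² = 183.08² − (x − 52.8)² − (y + 43.3)² with x = -79.801, y = 80.497, so z ≈ 24.689 ≈ 24.7 km.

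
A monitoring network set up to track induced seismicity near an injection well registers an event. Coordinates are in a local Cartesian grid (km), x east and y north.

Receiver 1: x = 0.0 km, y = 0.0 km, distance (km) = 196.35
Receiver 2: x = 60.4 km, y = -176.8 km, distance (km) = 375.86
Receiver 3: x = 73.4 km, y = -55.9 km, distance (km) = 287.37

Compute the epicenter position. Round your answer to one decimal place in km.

(-129.6, 147.5)

Circle about each station: x² + y² = 196.35²; (x − 60.4)² + (y + 176.8)² = 375.86²; (x − 73.4)² + (y + 55.9)² = 287.37².
Subtracting the Receiver 1 equation from the Receiver 2 and Receiver 3 equations removes the quadratic terms:
120.8 x − 353.6 y = -67811.02
146.8 x − 111.8 y = -35515.82
Solving the 2×2 system: x ≈ -129.6, y ≈ 147.5 km.
Check against Receiver 1 (with the unrounded x, y): √(x²+y²) = 196.35 ≈ 196.35 km. ✓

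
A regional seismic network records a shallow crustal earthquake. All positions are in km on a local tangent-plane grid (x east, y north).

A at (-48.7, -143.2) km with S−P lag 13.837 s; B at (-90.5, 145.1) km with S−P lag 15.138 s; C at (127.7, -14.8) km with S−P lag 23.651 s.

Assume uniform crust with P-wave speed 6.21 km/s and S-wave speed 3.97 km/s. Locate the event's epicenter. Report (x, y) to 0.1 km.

(-132.6, -16.1)

Distance from S−P lag: d = Δt · v_P v_S / (v_P − v_S) = Δt · (6.21·3.97)/(6.21−3.97) ≈ 11.0061·Δt.
So d_A = 152.29, d_B = 166.61, d_C = 260.31 km.
Circle about each station: (x + 48.7)² + (y + 143.2)² = 152.29²; (x + 90.5)² + (y − 145.1)² = 166.61²; (x − 127.7)² + (y + 14.8)² = 260.31².
Subtracting pairs of circle equations eliminates x²+y² and gives linear equations (the radical axes):
-83.6 x + 576.6 y = 1799.68
352.8 x + 256.8 y = -50920.65
Solving the 2×2 system: x ≈ -132.6, y ≈ -16.1 km.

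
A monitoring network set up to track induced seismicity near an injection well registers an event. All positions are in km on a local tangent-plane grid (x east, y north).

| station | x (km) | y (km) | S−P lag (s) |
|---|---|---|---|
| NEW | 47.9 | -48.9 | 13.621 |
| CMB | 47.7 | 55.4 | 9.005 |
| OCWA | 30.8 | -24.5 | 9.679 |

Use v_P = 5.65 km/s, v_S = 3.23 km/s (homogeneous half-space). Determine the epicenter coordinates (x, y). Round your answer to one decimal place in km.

Distance from S−P lag: d = Δt · v_P v_S / (v_P − v_S) = Δt · (5.65·3.23)/(5.65−3.23) ≈ 7.5411·Δt.
So d_NEW = 102.72, d_CMB = 67.91, d_OCWA = 72.99 km.
Circle about each station: (x − 47.9)² + (y + 48.9)² = 102.72²; (x − 47.7)² + (y − 55.4)² = 67.91²; (x − 30.8)² + (y + 24.5)² = 72.99².
Subtracting pairs of circle equations eliminates x²+y² and gives linear equations (the radical axes):
-0.4 x + 208.6 y = 6598.46
-34.2 x + 48.8 y = 2087.13
Solving the 2×2 system: x ≈ -15.9, y ≈ 31.6 km.

(-15.9, 31.6)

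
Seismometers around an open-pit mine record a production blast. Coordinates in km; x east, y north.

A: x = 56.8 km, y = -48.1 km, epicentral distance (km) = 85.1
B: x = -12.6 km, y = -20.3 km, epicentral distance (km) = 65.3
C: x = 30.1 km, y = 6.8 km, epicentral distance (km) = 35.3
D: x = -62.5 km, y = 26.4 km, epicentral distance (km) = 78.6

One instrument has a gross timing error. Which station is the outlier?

A

Solve using three stations at a time. Using B, C, D (subtract circle equations pairwise → linear system) gives (x, y) ≈ (15.1, 38.9).
Distances from that point to each station vs reported:
  A: calculated 96.4 vs reported 85.1 → residual 11.3 km
  B: calculated 65.3 vs reported 65.3 → residual 0.0 km
  C: calculated 35.4 vs reported 35.3 → residual 0.1 km
  D: calculated 78.6 vs reported 78.6 → residual 0.0 km
B, C, D are mutually consistent (residuals ≈ 0); A is off by 11.3 km.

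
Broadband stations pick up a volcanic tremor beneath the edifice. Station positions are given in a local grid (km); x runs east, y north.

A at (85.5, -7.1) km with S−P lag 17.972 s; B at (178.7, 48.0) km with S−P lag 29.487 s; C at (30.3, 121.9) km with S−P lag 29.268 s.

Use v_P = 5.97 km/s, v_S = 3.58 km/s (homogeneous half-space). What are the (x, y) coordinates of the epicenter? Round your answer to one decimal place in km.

Distance from S−P lag: d = Δt · v_P v_S / (v_P − v_S) = Δt · (5.97·3.58)/(5.97−3.58) ≈ 8.9425·Δt.
So d_A = 160.71, d_B = 263.69, d_C = 261.73 km.
Circle about each station: (x − 85.5)² + (y + 7.1)² = 160.71²; (x − 178.7)² + (y − 48.0)² = 263.69²; (x − 30.3)² + (y − 121.9)² = 261.73².
Subtracting the A equation from the B and C equations removes the quadratic terms:
186.4 x + 110.2 y = -16827.68
-110.4 x + 258.0 y = -34257.85
Solving the 2×2 system: x ≈ -9.4, y ≈ -136.8 km.

-9.4 km east, -136.8 km north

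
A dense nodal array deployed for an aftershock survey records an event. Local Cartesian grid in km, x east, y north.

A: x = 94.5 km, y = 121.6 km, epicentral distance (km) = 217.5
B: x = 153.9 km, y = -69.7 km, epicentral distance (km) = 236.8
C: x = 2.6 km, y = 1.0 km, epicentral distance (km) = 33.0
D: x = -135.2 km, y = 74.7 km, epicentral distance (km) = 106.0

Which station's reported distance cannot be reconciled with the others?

Solve using three stations at a time. Using A, B, D (subtract circle equations pairwise → linear system) gives (x, y) ≈ (-76.1, -13.3).
Distances from that point to each station vs reported:
  A: calculated 217.5 vs reported 217.5 → residual 0.0 km
  B: calculated 236.8 vs reported 236.8 → residual 0.0 km
  C: calculated 80.0 vs reported 33.0 → residual 47.0 km
  D: calculated 106.0 vs reported 106.0 → residual 0.0 km
A, B, D are mutually consistent (residuals ≈ 0); C is off by 47.0 km.

C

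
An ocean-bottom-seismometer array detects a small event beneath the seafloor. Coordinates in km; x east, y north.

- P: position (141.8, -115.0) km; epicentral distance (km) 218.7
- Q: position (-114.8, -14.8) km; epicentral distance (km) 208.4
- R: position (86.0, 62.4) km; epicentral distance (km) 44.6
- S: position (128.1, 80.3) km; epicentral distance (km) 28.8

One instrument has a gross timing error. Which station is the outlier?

Q

Solve using three stations at a time. Using P, R, S (subtract circle equations pairwise → linear system) gives (x, y) ≈ (108.2, 101.1).
Distances from that point to each station vs reported:
  P: calculated 218.7 vs reported 218.7 → residual 0.0 km
  Q: calculated 251.3 vs reported 208.4 → residual 42.9 km
  R: calculated 44.6 vs reported 44.6 → residual 0.0 km
  S: calculated 28.8 vs reported 28.8 → residual 0.0 km
P, R, S are mutually consistent (residuals ≈ 0); Q is off by 42.9 km.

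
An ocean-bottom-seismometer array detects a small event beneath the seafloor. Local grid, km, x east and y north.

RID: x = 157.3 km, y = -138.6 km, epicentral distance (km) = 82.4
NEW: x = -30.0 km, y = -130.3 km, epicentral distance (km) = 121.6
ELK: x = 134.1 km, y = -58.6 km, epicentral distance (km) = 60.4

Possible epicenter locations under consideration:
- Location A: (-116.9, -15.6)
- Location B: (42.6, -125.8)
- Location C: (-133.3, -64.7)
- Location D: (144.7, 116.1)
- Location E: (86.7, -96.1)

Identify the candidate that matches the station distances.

For each candidate, compare |candidate − station| to the reported distance:
Location A: residuals RID 218.1, NEW 22.3, ELK 194.3 → max 218.1 km
Location B: residuals RID 33.0, NEW 48.9, ELK 53.1 → max 53.1 km
Location C: residuals RID 217.4, NEW 0.8, ELK 207.1 → max 217.4 km
Location D: residuals RID 172.6, NEW 180.4, ELK 114.6 → max 180.4 km
Location E: residuals RID 0.0, NEW 0.0, ELK 0.0 → max 0.0 km
Only Location E has all residuals ≈ 0.

Location E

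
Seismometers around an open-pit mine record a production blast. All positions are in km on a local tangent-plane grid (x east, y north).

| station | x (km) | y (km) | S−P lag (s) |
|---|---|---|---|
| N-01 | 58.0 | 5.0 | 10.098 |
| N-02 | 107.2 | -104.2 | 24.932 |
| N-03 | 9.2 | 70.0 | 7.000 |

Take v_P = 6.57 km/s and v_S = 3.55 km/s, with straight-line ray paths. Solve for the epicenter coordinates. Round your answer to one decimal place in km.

Distance from S−P lag: d = Δt · v_P v_S / (v_P − v_S) = Δt · (6.57·3.55)/(6.57−3.55) ≈ 7.7230·Δt.
So d_N-01 = 77.99, d_N-02 = 192.55, d_N-03 = 54.06 km.
Circle about each station: (x − 58.0)² + (y − 5.0)² = 77.99²; (x − 107.2)² + (y + 104.2)² = 192.55²; (x − 9.2)² + (y − 70.0)² = 54.06².
Subtracting the N-01 equation from the N-02 and N-03 equations removes the quadratic terms:
98.4 x − 218.4 y = -12032.58
-97.6 x + 130.0 y = 4755.60
Solving the 2×2 system: x ≈ 61.7, y ≈ 82.9 km.

(61.7, 82.9)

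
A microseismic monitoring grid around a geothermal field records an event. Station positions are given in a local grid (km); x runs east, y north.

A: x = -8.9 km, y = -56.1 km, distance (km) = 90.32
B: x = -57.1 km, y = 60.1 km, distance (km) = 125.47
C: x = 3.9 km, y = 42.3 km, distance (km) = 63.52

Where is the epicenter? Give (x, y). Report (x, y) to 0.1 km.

Circle about each station: (x + 8.9)² + (y + 56.1)² = 90.32²; (x + 57.1)² + (y − 60.1)² = 125.47²; (x − 3.9)² + (y − 42.3)² = 63.52².
Subtracting the A equation from the B and C equations removes the quadratic terms:
-96.4 x + 232.4 y = -3939.02
25.6 x + 196.8 y = 2700.99
Solving the 2×2 system: x ≈ 56.3, y ≈ 6.4 km.

(56.3, 6.4)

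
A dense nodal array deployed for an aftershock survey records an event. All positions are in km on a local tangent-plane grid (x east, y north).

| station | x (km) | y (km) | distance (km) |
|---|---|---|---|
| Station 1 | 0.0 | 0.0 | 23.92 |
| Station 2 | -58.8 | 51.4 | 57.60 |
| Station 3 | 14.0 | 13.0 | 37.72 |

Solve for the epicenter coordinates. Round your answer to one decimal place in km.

Circle about each station: x² + y² = 23.92²; (x + 58.8)² + (y − 51.4)² = 57.60²; (x − 14.0)² + (y − 13.0)² = 37.72².
Subtracting pairs of circle equations eliminates x²+y² and gives linear equations (the radical axes):
-117.6 x + 102.8 y = 3353.81
28.0 x + 26.0 y = -485.63
Solving the 2×2 system: x ≈ -23.1, y ≈ 6.2 km.

-23.1 km east, 6.2 km north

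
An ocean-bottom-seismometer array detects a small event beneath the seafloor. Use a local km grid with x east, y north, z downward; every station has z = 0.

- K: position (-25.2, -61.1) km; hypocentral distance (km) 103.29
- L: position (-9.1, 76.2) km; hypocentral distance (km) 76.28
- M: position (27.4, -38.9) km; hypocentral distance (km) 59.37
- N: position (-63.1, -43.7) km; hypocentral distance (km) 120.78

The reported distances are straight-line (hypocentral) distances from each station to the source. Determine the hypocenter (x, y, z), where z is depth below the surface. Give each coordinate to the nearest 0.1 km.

Each station gives a sphere (x−x_i)² + (y−y_i)² + z² = d_i² (stations at z=0).
Subtracting the K sphere from L and M: z² cancels, leaving linear equations in x and y:
32.2 x + 274.6 y = 6371.19
105.2 x + 44.4 y = 5039.75
Solving: x ≈ 40.098, y ≈ 18.500 km (keep extra digits for the depth step; rounded: 40.1, 18.5).
Then from the K sphere: z² = 103.29² − (x + 25.2)² − (y + 61.1)² with x = 40.098, y = 18.500, so z ≈ 8.297 ≈ 8.3 km.

x ≈ 40.1 km, y ≈ 18.5 km, depth ≈ 8.3 km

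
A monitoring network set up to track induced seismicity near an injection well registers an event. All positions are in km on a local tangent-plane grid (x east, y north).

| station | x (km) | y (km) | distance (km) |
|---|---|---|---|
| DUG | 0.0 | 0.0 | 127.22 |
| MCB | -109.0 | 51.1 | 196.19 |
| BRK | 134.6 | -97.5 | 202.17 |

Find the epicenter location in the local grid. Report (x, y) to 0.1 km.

Circle about each station: x² + y² = 127.22²; (x + 109.0)² + (y − 51.1)² = 196.19²; (x − 134.6)² + (y + 97.5)² = 202.17².
Subtracting pairs of circle equations eliminates x²+y² and gives linear equations (the radical axes):
-218.0 x + 102.2 y = -7813.38
269.2 x − 195.0 y = 2935.63
Solving the 2×2 system: x ≈ 81.6, y ≈ 97.6 km.

x ≈ 81.6 km, y ≈ 97.6 km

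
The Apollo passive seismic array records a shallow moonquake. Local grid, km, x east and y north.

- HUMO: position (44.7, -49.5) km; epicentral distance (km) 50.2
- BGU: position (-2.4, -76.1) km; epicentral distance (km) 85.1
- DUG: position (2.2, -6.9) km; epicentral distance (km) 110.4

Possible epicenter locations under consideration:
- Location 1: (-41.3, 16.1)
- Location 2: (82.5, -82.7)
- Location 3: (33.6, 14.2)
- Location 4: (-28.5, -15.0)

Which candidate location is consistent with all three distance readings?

For each candidate, compare |candidate − station| to the reported distance:
Location 1: residuals HUMO 58.0, BGU 15.0, DUG 61.2 → max 61.2 km
Location 2: residuals HUMO 0.1, BGU 0.1, DUG 0.0 → max 0.1 km
Location 3: residuals HUMO 14.5, BGU 12.1, DUG 72.6 → max 72.6 km
Location 4: residuals HUMO 30.7, BGU 18.7, DUG 78.6 → max 78.6 km
Only Location 2 has all residuals ≈ 0.

Location 2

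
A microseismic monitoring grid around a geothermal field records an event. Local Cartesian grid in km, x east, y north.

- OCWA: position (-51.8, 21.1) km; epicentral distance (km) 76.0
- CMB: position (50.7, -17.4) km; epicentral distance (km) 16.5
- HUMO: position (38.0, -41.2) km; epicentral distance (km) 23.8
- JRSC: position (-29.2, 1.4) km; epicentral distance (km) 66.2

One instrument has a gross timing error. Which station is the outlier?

Solve using three stations at a time. Using CMB, HUMO, JRSC (subtract circle equations pairwise → linear system) gives (x, y) ≈ (34.2, -17.7).
Distances from that point to each station vs reported:
  OCWA: calculated 94.3 vs reported 76.0 → residual 18.3 km
  CMB: calculated 16.5 vs reported 16.5 → residual 0.0 km
  HUMO: calculated 23.8 vs reported 23.8 → residual 0.0 km
  JRSC: calculated 66.2 vs reported 66.2 → residual 0.0 km
CMB, HUMO, JRSC are mutually consistent (residuals ≈ 0); OCWA is off by 18.3 km.

OCWA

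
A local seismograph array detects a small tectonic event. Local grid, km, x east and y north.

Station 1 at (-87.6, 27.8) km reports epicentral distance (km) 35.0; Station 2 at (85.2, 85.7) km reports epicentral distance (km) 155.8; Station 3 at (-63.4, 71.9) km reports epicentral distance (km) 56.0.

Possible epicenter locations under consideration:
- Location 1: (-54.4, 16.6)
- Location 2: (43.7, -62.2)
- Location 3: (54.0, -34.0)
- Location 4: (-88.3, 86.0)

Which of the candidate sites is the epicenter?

Location 1

For each candidate, compare |candidate − station| to the reported distance:
Location 1: residuals Station 1 0.0, Station 2 0.0, Station 3 0.0 → max 0.0 km
Location 2: residuals Station 1 124.2, Station 2 2.2, Station 3 115.6 → max 124.2 km
Location 3: residuals Station 1 119.5, Station 2 32.1, Station 3 102.1 → max 119.5 km
Location 4: residuals Station 1 23.2, Station 2 17.7, Station 3 27.4 → max 27.4 km
Only Location 1 has all residuals ≈ 0.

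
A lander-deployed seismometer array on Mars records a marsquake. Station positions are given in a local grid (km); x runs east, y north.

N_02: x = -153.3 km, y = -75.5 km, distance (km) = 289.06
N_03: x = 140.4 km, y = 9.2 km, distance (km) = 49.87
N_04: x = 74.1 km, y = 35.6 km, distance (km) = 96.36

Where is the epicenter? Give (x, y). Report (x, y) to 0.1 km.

Circle about each station: (x + 153.3)² + (y + 75.5)² = 289.06²; (x − 140.4)² + (y − 9.2)² = 49.87²; (x − 74.1)² + (y − 35.6)² = 96.36².
Subtracting the N_02 equation from the N_03 and N_04 equations removes the quadratic terms:
587.4 x + 169.4 y = 71664.33
454.8 x + 222.2 y = 51827.46
Solving the 2×2 system: x ≈ 133.6, y ≈ -40.2 km.

(133.6, -40.2)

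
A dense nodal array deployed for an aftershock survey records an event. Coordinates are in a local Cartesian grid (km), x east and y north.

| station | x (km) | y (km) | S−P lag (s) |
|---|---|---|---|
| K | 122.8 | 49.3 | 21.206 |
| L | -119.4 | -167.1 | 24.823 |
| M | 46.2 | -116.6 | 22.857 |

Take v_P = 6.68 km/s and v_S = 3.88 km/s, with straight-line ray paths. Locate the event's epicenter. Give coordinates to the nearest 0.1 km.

x ≈ -73.3 km, y ≈ 58.0 km

Distance from S−P lag: d = Δt · v_P v_S / (v_P − v_S) = Δt · (6.68·3.88)/(6.68−3.88) ≈ 9.2566·Δt.
So d_K = 196.29, d_L = 229.78, d_M = 211.58 km.
Circle about each station: (x − 122.8)² + (y − 49.3)² = 196.29²; (x + 119.4)² + (y + 167.1)² = 229.78²; (x − 46.2)² + (y + 116.6)² = 211.58².
Subtracting the K equation from the L and M equations removes the quadratic terms:
-484.4 x − 432.8 y = 10399.36
-153.2 x − 331.8 y = -8016.66
Solving the 2×2 system: x ≈ -73.3, y ≈ 58.0 km.
Check against K (with the unrounded x, y): √((x − 122.8)²+(y − 49.3)²) = 196.28 ≈ 196.29 km. ✓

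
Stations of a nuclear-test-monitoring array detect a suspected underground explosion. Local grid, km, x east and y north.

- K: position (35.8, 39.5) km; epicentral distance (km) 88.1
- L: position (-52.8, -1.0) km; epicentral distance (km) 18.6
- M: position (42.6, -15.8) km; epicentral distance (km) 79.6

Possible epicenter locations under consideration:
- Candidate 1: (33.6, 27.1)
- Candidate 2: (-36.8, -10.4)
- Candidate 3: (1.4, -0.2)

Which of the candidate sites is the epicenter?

For each candidate, compare |candidate − station| to the reported distance:
Candidate 1: residuals K 75.5, L 72.3, M 35.8 → max 75.5 km
Candidate 2: residuals K 0.0, L 0.0, M 0.0 → max 0.0 km
Candidate 3: residuals K 35.6, L 35.6, M 35.5 → max 35.6 km
Only Candidate 2 has all residuals ≈ 0.

Candidate 2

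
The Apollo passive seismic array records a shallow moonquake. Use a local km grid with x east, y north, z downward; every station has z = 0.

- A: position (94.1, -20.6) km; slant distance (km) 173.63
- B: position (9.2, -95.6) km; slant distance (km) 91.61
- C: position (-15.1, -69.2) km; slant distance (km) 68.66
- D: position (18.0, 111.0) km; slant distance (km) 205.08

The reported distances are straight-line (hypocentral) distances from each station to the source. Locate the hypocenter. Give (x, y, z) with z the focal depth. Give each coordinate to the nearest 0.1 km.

Each station gives a sphere (x−x_i)² + (y−y_i)² + z² = d_i² (stations at z=0).
Subtracting the A sphere from B and C: z² cancels, leaving linear equations in x and y:
-169.8 x − 150.0 y = 21699.81
-218.4 x − 97.2 y = 21170.66
Solving: x ≈ -65.601, y ≈ -70.405 km (keep extra digits for the depth step; rounded: -65.6, -70.4).
Then from the A sphere: z² = 173.63² − (x − 94.1)² − (y + 20.6)² with x = -65.601, y = -70.405, so z ≈ 46.502 ≈ 46.5 km.
Check against D (with the unrounded solution): distance 205.08 ≈ 205.08 km. ✓

(-65.6, -70.4, 46.5)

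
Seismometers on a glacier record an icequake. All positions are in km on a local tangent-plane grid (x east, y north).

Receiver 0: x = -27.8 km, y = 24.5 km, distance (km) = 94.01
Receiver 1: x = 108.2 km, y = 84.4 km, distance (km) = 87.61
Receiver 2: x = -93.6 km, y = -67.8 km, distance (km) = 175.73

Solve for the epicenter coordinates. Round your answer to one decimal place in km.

Circle about each station: (x + 27.8)² + (y − 24.5)² = 94.01²; (x − 108.2)² + (y − 84.4)² = 87.61²; (x + 93.6)² + (y + 67.8)² = 175.73².
Subtracting the Receiver 0 equation from the Receiver 1 and Receiver 2 equations removes the quadratic terms:
272.0 x + 119.8 y = 18619.88
-131.6 x − 184.6 y = -10058.44
Solving the 2×2 system: x ≈ 64.8, y ≈ 8.3 km.

x ≈ 64.8 km, y ≈ 8.3 km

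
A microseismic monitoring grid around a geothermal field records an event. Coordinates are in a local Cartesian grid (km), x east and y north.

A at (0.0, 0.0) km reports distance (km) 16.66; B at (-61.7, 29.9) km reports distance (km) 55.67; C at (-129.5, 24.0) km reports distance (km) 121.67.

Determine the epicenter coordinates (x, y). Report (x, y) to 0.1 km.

Circle about each station: x² + y² = 16.66²; (x + 61.7)² + (y − 29.9)² = 55.67²; (x + 129.5)² + (y − 24.0)² = 121.67².
Subtracting the A equation from the B and C equations removes the quadratic terms:
-123.4 x + 59.8 y = 1879.31
-259.0 x + 48.0 y = 2820.22
Solving the 2×2 system: x ≈ -8.2, y ≈ 14.5 km.

(-8.2, 14.5)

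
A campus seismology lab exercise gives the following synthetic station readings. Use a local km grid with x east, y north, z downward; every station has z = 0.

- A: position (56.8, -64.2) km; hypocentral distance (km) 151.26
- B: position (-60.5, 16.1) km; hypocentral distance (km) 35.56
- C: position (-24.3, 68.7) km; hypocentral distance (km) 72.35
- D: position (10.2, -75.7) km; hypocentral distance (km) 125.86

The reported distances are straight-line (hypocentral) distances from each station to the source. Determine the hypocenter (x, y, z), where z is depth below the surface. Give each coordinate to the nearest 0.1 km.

Each station gives a sphere (x−x_i)² + (y−y_i)² + z² = d_i² (stations at z=0).
Subtracting the A sphere from B and C: z² cancels, leaving linear equations in x and y:
-234.6 x + 160.6 y = 18186.65
-162.2 x + 265.8 y = 15607.37
Solving: x ≈ -64.105, y ≈ 19.600 km (keep extra digits for the depth step; rounded: -64.1, 19.6).
Then from the A sphere: z² = 151.26² − (x − 56.8)² − (y + 64.2)² with x = -64.105, y = 19.600, so z ≈ 35.201 ≈ 35.2 km.
Check against D (with the unrounded solution): distance 125.87 ≈ 125.86 km. ✓

(-64.1, 19.6, 35.2)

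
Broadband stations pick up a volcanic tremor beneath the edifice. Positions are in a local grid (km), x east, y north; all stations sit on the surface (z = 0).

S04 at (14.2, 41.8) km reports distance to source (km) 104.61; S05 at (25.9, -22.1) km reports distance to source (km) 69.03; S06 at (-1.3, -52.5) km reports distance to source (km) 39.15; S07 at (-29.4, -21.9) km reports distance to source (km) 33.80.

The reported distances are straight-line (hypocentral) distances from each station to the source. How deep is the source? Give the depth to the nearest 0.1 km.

z ≈ 20.2 km

Each station gives a sphere (x−x_i)² + (y−y_i)² + z² = d_i² (stations at z=0).
Subtracting the S04 sphere from S05 and S06: z² cancels, leaving linear equations in x and y:
23.4 x − 127.8 y = 5388.45
-31.0 x − 188.6 y = 10219.59
Solving: x ≈ -34.603, y ≈ -48.499 km (keep extra digits for the depth step; rounded: -34.6, -48.5).
Then from the S04 sphere: z² = 104.61² − (x − 14.2)² − (y − 41.8)² with x = -34.603, y = -48.499, so z ≈ 20.189 ≈ 20.2 km.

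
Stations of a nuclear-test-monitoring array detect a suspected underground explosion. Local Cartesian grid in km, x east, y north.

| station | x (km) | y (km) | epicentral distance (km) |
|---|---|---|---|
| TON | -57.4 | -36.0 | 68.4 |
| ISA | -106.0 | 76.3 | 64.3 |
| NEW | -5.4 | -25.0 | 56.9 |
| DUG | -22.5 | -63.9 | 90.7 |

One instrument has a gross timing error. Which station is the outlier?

Solve using three stations at a time. Using TON, NEW, DUG (subtract circle equations pairwise → linear system) gives (x, y) ≈ (-29.6, 26.6).
Distances from that point to each station vs reported:
  TON: calculated 68.5 vs reported 68.4 → residual 0.1 km
  ISA: calculated 91.2 vs reported 64.3 → residual 26.9 km
  NEW: calculated 57.0 vs reported 56.9 → residual 0.1 km
  DUG: calculated 90.7 vs reported 90.7 → residual 0.0 km
TON, NEW, DUG are mutually consistent (residuals ≈ 0); ISA is off by 26.9 km.

ISA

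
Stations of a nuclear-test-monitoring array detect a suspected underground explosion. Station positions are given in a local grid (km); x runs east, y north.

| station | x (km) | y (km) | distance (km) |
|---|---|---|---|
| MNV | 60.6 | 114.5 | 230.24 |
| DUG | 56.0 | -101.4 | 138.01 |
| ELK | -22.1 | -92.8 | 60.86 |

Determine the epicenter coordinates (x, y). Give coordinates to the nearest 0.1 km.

Circle about each station: (x − 60.6)² + (y − 114.5)² = 230.24²; (x − 56.0)² + (y + 101.4)² = 138.01²; (x + 22.1)² + (y + 92.8)² = 60.86².
Subtracting the MNV equation from the DUG and ELK equations removes the quadratic terms:
-9.2 x − 431.8 y = 30599.05
-165.4 x − 414.6 y = 41624.16
Solving the 2×2 system: x ≈ -78.2, y ≈ -69.2 km.
Check against MNV (with the unrounded x, y): √((x − 60.6)²+(y − 114.5)²) = 230.24 ≈ 230.24 km. ✓

x ≈ -78.2 km, y ≈ -69.2 km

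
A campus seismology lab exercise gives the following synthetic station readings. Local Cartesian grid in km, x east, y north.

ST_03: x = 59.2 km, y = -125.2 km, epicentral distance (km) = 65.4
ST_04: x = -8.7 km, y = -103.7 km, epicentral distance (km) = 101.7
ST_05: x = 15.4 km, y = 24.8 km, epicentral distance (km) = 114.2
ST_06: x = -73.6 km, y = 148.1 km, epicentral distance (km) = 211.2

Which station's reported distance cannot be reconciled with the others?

ST_06

Solve using three stations at a time. Using ST_03, ST_04, ST_05 (subtract circle equations pairwise → linear system) gives (x, y) ≈ (85.5, -65.4).
Distances from that point to each station vs reported:
  ST_03: calculated 65.4 vs reported 65.4 → residual 0.0 km
  ST_04: calculated 101.7 vs reported 101.7 → residual 0.0 km
  ST_05: calculated 114.2 vs reported 114.2 → residual 0.0 km
  ST_06: calculated 266.2 vs reported 211.2 → residual 55.0 km
ST_03, ST_04, ST_05 are mutually consistent (residuals ≈ 0); ST_06 is off by 55.0 km.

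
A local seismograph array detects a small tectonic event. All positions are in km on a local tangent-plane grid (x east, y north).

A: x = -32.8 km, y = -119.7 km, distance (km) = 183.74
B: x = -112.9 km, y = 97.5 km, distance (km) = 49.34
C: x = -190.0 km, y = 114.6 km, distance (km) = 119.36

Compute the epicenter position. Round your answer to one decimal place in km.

Circle about each station: (x + 32.8)² + (y + 119.7)² = 183.74²; (x + 112.9)² + (y − 97.5)² = 49.34²; (x + 190.0)² + (y − 114.6)² = 119.36².
Subtracting the A equation from the B and C equations removes the quadratic terms:
-160.2 x + 434.4 y = 38174.68
-314.4 x + 468.6 y = 53342.81
Solving the 2×2 system: x ≈ -85.9, y ≈ 56.2 km.

x ≈ -85.9 km, y ≈ 56.2 km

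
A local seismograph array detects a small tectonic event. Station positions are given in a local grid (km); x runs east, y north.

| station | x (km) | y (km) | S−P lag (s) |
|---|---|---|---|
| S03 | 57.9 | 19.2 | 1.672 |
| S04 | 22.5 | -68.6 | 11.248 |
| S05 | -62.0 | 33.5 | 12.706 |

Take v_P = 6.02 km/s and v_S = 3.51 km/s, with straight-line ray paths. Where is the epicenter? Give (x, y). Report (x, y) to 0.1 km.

44.5 km east, 23.5 km north

Distance from S−P lag: d = Δt · v_P v_S / (v_P − v_S) = Δt · (6.02·3.51)/(6.02−3.51) ≈ 8.4184·Δt.
So d_S03 = 14.08, d_S04 = 94.69, d_S05 = 106.96 km.
Circle about each station: (x − 57.9)² + (y − 19.2)² = 14.08²; (x − 22.5)² + (y + 68.6)² = 94.69²; (x + 62.0)² + (y − 33.5)² = 106.96².
Subtracting the S03 equation from the S04 and S05 equations removes the quadratic terms:
-70.8 x − 175.6 y = -7276.79
-239.8 x + 28.6 y = -9997.00
Solving the 2×2 system: x ≈ 44.5, y ≈ 23.5 km.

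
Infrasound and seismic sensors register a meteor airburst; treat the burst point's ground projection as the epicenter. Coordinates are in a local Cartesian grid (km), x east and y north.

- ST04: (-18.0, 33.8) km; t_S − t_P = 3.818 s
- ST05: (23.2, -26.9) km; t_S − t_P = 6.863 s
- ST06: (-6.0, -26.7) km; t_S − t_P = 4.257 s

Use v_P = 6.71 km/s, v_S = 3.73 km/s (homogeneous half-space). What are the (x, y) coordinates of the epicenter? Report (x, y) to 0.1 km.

x ≈ -26.2 km, y ≈ 2.8 km

Distance from S−P lag: d = Δt · v_P v_S / (v_P − v_S) = Δt · (6.71·3.73)/(6.71−3.73) ≈ 8.3988·Δt.
So d_ST04 = 32.07, d_ST05 = 57.64, d_ST06 = 35.75 km.
Circle about each station: (x + 18.0)² + (y − 33.8)² = 32.07²; (x − 23.2)² + (y + 26.9)² = 57.64²; (x + 6.0)² + (y + 26.7)² = 35.75².
Subtracting the ST04 equation from the ST05 and ST06 equations removes the quadratic terms:
82.4 x − 121.4 y = -2498.47
24.0 x − 121.0 y = -967.13
Solving the 2×2 system: x ≈ -26.2, y ≈ 2.8 km.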